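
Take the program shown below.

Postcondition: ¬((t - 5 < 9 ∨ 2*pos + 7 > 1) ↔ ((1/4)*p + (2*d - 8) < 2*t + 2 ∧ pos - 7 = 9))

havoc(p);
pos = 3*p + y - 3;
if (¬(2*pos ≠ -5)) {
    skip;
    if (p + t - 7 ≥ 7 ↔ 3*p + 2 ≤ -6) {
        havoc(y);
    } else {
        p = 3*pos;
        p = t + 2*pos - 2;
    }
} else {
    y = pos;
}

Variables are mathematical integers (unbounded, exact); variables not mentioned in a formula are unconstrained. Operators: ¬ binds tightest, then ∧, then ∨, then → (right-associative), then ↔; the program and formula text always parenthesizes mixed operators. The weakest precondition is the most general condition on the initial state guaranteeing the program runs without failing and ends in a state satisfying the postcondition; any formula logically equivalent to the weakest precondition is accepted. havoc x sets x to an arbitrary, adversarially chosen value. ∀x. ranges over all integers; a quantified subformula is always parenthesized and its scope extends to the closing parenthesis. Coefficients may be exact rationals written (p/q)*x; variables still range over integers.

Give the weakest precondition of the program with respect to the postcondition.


Working backward. After the program, the postcondition ¬((t - 5 < 9 ∨ 2*pos + 7 > 1) ↔ ((1/4)*p + (2*d - 8) < 2*t + 2 ∧ pos - 7 = 9)) must hold; in canonical form it is ¬((t < 14 ∨ 2*pos > -6) ↔ (2*d + (1/4)*p < 2*t + 10 ∧ pos = 16)).
Then branch requires ((p + t ≥ 14 ↔ 3*p ≤ -8) → (¬((t < 14 ∨ 2*pos > -6) ↔ (2*d + (1/4)*p < 2*t + 10 ∧ pos = 16)))) ∧ ((¬(p + t ≥ 14 ↔ 3*p ≤ -8)) → (¬((t < 14 ∨ 2*pos > -6) ↔ (2*d + (1/2)*pos < (7/4)*t + 21/2 ∧ pos = 16)))); else branch requires ¬((t < 14 ∨ 2*pos > -6) ↔ (2*d + (1/4)*p < 2*t + 10 ∧ pos = 16)).
Before the if: ((¬(2*pos ≠ -5)) → (((p + t ≥ 14 ↔ 3*p ≤ -8) → (¬((t < 14 ∨ 2*pos > -6) ↔ (2*d + (1/4)*p < 2*t + 10 ∧ pos = 16)))) ∧ ((¬(p + t ≥ 14 ↔ 3*p ≤ -8)) → (¬((t < 14 ∨ 2*pos > -6) ↔ (2*d + (1/2)*pos < (7/4)*t + 21/2 ∧ pos = 16)))))) ∧ (2*pos ≠ -5 → (¬((t < 14 ∨ 2*pos > -6) ↔ (2*d + (1/4)*p < 2*t + 10 ∧ pos = 16))))
Before pos := 3*p + y - 3: ((¬(6*p + 2*y ≠ 1)) → (((p + t ≥ 14 ↔ 3*p ≤ -8) → (¬((t < 14 ∨ 6*p + 2*y > 0) ↔ (2*d + (1/4)*p < 2*t + 10 ∧ 3*p + y = 19)))) ∧ ((¬(p + t ≥ 14 ↔ 3*p ≤ -8)) → (¬((t < 14 ∨ 6*p + 2*y > 0) ↔ (2*d + (3/2)*p + (1/2)*y < (7/4)*t + 12 ∧ 3*p + y = 19)))))) ∧ (6*p + 2*y ≠ 1 → (¬((t < 14 ∨ 6*p + 2*y > 0) ↔ (2*d + (1/4)*p < 2*t + 10 ∧ 3*p + y = 19))))
Before havoc p: ∀p_1. (((¬(6*p_1 + 2*y ≠ 1)) → (((p_1 + t ≥ 14 ↔ 3*p_1 ≤ -8) → (¬((t < 14 ∨ 6*p_1 + 2*y > 0) ↔ (2*d + (1/4)*p_1 < 2*t + 10 ∧ 3*p_1 + y = 19)))) ∧ ((¬(p_1 + t ≥ 14 ↔ 3*p_1 ≤ -8)) → (¬((t < 14 ∨ 6*p_1 + 2*y > 0) ↔ (2*d + (3/2)*p_1 + (1/2)*y < (7/4)*t + 12 ∧ 3*p_1 + y = 19)))))) ∧ (6*p_1 + 2*y ≠ 1 → (¬((t < 14 ∨ 6*p_1 + 2*y > 0) ↔ (2*d + (1/4)*p_1 < 2*t + 10 ∧ 3*p_1 + y = 19)))))
Answer: WP = ∀p_1. (((¬(6*p_1 + 2*y ≠ 1)) → (((p_1 + t ≥ 14 ↔ 3*p_1 ≤ -8) → (¬((t < 14 ∨ 6*p_1 + 2*y > 0) ↔ (2*d + (1/4)*p_1 < 2*t + 10 ∧ 3*p_1 + y = 19)))) ∧ ((¬(p_1 + t ≥ 14 ↔ 3*p_1 ≤ -8)) → (¬((t < 14 ∨ 6*p_1 + 2*y > 0) ↔ (2*d + (3/2)*p_1 + (1/2)*y < (7/4)*t + 12 ∧ 3*p_1 + y = 19)))))) ∧ (6*p_1 + 2*y ≠ 1 → (¬((t < 14 ∨ 6*p_1 + 2*y > 0) ↔ (2*d + (1/4)*p_1 < 2*t + 10 ∧ 3*p_1 + y = 19)))))


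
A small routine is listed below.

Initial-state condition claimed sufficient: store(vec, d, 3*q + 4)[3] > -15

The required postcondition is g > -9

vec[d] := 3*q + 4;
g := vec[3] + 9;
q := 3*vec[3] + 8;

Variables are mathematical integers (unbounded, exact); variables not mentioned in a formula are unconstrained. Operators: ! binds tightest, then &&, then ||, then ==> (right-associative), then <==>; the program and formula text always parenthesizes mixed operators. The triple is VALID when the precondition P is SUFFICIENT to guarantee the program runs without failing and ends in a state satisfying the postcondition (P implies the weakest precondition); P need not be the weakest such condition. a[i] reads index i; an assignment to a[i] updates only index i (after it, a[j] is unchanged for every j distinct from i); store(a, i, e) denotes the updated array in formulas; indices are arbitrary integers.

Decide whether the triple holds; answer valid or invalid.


Working backward. After the program, g > -9 must hold.
Before q := 3*vec[3] + 8: g > -9
Before g := vec[3] + 9: vec[3] > -18
Before vec[d] := 3*q + 4: store(vec, d, 3*q + 4)[3] > -18
The weakest precondition is store(vec, d, 3*q + 4)[3] > -18.
Check whether store(vec, d, 3*q + 4)[3] > -15 implies it.
Every state satisfying the precondition satisfies the weakest precondition: the implication holds.
Answer: valid


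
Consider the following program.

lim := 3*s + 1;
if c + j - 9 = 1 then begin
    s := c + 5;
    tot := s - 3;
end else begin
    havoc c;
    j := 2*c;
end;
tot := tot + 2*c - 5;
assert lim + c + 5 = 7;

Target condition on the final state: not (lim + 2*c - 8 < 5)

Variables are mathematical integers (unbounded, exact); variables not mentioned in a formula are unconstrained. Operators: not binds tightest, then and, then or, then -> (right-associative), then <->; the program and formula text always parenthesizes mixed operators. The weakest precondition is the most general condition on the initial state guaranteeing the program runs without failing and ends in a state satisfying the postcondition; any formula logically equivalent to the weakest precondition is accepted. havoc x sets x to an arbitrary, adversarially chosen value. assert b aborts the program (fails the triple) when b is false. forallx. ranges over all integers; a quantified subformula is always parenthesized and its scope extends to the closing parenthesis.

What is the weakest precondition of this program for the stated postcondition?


Working backward. After the program, the postcondition not (lim + 2*c - 8 < 5) must hold; in canonical form it is not (2*c + lim < 13).
Before assert lim + c + 5 = 7: c + lim = 2 and (not (2*c + lim < 13))
Before tot := tot + 2*c - 5: c + lim = 2 and (not (2*c + lim < 13))
Then branch requires c + lim = 2 and (not (2*c + lim < 13)); else branch requires forall c_1. (c_1 + lim = 2 and (not (2*c_1 + lim < 13))).
Before the if: (c + j = 10 -> (c + lim = 2 and (not (2*c + lim < 13)))) and ((not (c + j = 10)) -> (forall c_1. (c_1 + lim = 2 and (not (2*c_1 + lim < 13)))))
Before lim := 3*s + 1: (c + j = 10 -> (c + 3*s = 1 and (not (2*c + 3*s < 12)))) and ((not (c + j = 10)) -> (forall c_1. (c_1 + 3*s = 1 and (not (2*c_1 + 3*s < 12)))))
Answer: WP = (c + j = 10 -> (c + 3*s = 1 and (not (2*c + 3*s < 12)))) and ((not (c + j = 10)) -> (forall c_1. (c_1 + 3*s = 1 and (not (2*c_1 + 3*s < 12)))))


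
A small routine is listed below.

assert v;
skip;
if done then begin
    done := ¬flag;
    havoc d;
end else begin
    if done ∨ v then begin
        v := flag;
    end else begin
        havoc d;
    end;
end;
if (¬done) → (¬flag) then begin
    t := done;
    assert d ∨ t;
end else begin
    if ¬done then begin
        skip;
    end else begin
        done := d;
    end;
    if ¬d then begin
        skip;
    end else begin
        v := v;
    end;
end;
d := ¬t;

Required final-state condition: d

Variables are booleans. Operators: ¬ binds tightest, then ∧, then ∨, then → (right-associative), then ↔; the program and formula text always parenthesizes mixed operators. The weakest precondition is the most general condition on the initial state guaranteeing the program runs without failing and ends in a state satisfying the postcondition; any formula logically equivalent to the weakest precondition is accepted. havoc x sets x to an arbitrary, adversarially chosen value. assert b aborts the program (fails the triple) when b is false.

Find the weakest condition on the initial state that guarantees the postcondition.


Working backward. After the program, d must hold.
Before d := ¬t: ¬t
Then branch requires (d ∨ done) ∧ (¬done); else branch requires ((¬done) → (((¬d) → (¬t)) ∧ (d → (¬t)))) ∧ (done → (((¬d) → (¬t)) ∧ (d → (¬t)))).
Before the if: (((¬done) → (¬flag)) → ((d ∨ done) ∧ (¬done))) ∧ ((¬((¬done) → (¬flag))) → (((¬done) → (((¬d) → (¬t)) ∧ (d → (¬t)))) ∧ (done → (((¬d) → (¬t)) ∧ (d → (¬t))))))
Then branch requires ((flag → (¬flag)) → flag) ∧ ((¬(flag → (¬flag))) → ((flag → (¬t)) ∧ ((¬flag) → (¬t)))) ∧ (¬(flag → (¬flag))); else branch requires ((done ∨ v) → ((((¬done) → (¬flag)) → ((d ∨ done) ∧ (¬done))) ∧ ((¬((¬done) → (¬flag))) → (((¬done) → (((¬d) → (¬t)) ∧ (d → (¬t)))) ∧ (done → (((¬d) → (¬t)) ∧ (d → (¬t)))))))) ∧ ((¬(done ∨ v)) → ((((¬done) → (¬flag)) → (¬done)) ∧ ((¬((¬done) → (¬flag))) → (((¬done) → (¬t)) ∧ (done → (¬t)))) ∧ (¬((¬done) → (¬flag))))).
Before the if: (done → (((flag → (¬flag)) → flag) ∧ ((¬(flag → (¬flag))) → ((flag → (¬t)) ∧ ((¬flag) → (¬t)))) ∧ (¬(flag → (¬flag))))) ∧ ((¬done) → (((done ∨ v) → ((((¬done) → (¬flag)) → ((d ∨ done) ∧ (¬done))) ∧ ((¬((¬done) → (¬flag))) → (((¬done) → (((¬d) → (¬t)) ∧ (d → (¬t)))) ∧ (done → (((¬d) → (¬t)) ∧ (d → (¬t)))))))) ∧ ((¬(done ∨ v)) → ((((¬done) → (¬flag)) → (¬done)) ∧ ((¬((¬done) → (¬flag))) → (((¬done) → (¬t)) ∧ (done → (¬t)))) ∧ (¬((¬done) → (¬flag)))))))
Before skip: (done → (((flag → (¬flag)) → flag) ∧ ((¬(flag → (¬flag))) → ((flag → (¬t)) ∧ ((¬flag) → (¬t)))) ∧ (¬(flag → (¬flag))))) ∧ ((¬done) → (((done ∨ v) → ((((¬done) → (¬flag)) → ((d ∨ done) ∧ (¬done))) ∧ ((¬((¬done) → (¬flag))) → (((¬done) → (((¬d) → (¬t)) ∧ (d → (¬t)))) ∧ (done → (((¬d) → (¬t)) ∧ (d → (¬t)))))))) ∧ ((¬(done ∨ v)) → ((((¬done) → (¬flag)) → (¬done)) ∧ ((¬((¬done) → (¬flag))) → (((¬done) → (¬t)) ∧ (done → (¬t)))) ∧ (¬((¬done) → (¬flag)))))))
Before assert v: v ∧ (done → (((flag → (¬flag)) → flag) ∧ ((¬(flag → (¬flag))) → ((flag → (¬t)) ∧ ((¬flag) → (¬t)))) ∧ (¬(flag → (¬flag))))) ∧ ((¬done) → (((done ∨ v) → ((((¬done) → (¬flag)) → ((d ∨ done) ∧ (¬done))) ∧ ((¬((¬done) → (¬flag))) → (((¬done) → (((¬d) → (¬t)) ∧ (d → (¬t)))) ∧ (done → (((¬d) → (¬t)) ∧ (d → (¬t)))))))) ∧ ((¬(done ∨ v)) → ((((¬done) → (¬flag)) → (¬done)) ∧ ((¬((¬done) → (¬flag))) → (((¬done) → (¬t)) ∧ (done → (¬t)))) ∧ (¬((¬done) → (¬flag)))))))
Answer: WP = v ∧ (done → (((flag → (¬flag)) → flag) ∧ ((¬(flag → (¬flag))) → ((flag → (¬t)) ∧ ((¬flag) → (¬t)))) ∧ (¬(flag → (¬flag))))) ∧ ((¬done) → (((done ∨ v) → ((((¬done) → (¬flag)) → ((d ∨ done) ∧ (¬done))) ∧ ((¬((¬done) → (¬flag))) → (((¬done) → (((¬d) → (¬t)) ∧ (d → (¬t)))) ∧ (done → (((¬d) → (¬t)) ∧ (d → (¬t)))))))) ∧ ((¬(done ∨ v)) → ((((¬done) → (¬flag)) → (¬done)) ∧ ((¬((¬done) → (¬flag))) → (((¬done) → (¬t)) ∧ (done → (¬t)))) ∧ (¬((¬done) → (¬flag)))))))


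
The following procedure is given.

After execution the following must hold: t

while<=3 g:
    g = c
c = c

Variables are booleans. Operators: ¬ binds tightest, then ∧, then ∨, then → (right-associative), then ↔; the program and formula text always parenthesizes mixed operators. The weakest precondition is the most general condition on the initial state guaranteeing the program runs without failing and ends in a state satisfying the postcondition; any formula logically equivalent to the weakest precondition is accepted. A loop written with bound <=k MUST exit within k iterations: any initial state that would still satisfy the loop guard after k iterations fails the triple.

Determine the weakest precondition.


Working backward. After the program, t must hold.
Before c := c: t
Before the loop (bound <=3), unroll the exhaustion recursion (WP_0 = exit-now case; WP_j = one more guarded iteration, up to j = 3):
  WP_0: (¬g) ∧ t
  WP_1: (g → ((¬c) ∧ t)) ∧ ((¬g) → t)
  WP_2: (g → ((c → ((¬c) ∧ t)) ∧ ((¬c) → t))) ∧ ((¬g) → t)
  WP_3: (g → ((c → ((c → ((¬c) ∧ t)) ∧ ((¬c) → t))) ∧ ((¬c) → t))) ∧ ((¬g) → t)
So before the loop: (g → ((c → ((c → ((¬c) ∧ t)) ∧ ((¬c) → t))) ∧ ((¬c) → t))) ∧ ((¬g) → t)
Answer: WP = (g → ((c → ((c → ((¬c) ∧ t)) ∧ ((¬c) → t))) ∧ ((¬c) → t))) ∧ ((¬g) → t)


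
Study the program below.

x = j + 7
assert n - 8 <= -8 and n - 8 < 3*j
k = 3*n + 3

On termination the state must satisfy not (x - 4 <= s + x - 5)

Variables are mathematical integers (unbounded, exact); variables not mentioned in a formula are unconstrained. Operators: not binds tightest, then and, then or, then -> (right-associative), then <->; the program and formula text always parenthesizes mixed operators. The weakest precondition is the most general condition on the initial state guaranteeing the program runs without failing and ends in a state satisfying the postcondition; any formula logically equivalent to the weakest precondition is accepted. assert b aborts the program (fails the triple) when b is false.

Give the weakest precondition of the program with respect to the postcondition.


Working backward. After the program, the postcondition not (x - 4 <= s + x - 5) must hold; in canonical form it is not (s >= 1).
Before k := 3*n + 3: not (s >= 1)
Before assert n - 8 <= -8 and n - 8 < 3*j: n <= 0 and n < 3*j + 8 and (not (s >= 1))
Before x := j + 7: n <= 0 and n < 3*j + 8 and (not (s >= 1))
Answer: WP = n <= 0 and n < 3*j + 8 and (not (s >= 1))


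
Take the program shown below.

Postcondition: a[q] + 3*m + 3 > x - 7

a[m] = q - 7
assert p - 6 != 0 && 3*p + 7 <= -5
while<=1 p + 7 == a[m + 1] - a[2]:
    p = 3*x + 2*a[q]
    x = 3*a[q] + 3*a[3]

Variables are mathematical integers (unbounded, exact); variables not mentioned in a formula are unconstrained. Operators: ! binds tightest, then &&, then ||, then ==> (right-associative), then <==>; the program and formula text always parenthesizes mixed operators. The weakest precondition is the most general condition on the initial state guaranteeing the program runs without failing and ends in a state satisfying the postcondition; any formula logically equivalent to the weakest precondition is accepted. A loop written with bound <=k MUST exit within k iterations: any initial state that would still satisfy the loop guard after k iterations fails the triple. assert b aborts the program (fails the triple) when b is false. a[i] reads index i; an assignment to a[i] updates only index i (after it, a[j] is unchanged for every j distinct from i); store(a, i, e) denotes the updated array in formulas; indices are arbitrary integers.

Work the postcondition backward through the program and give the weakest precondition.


Working backward. After the program, the postcondition a[q] + 3*m + 3 > x - 7 must hold; in canonical form it is a[q] + 3*m > x - 10.
Before the loop (bound <=1), unroll the exhaustion recursion (WP_0 = exit-now case; WP_j = one more guarded iteration, up to j = 1):
  WP_0: (!(a[2] + p == a[m + 1] - 7)) && a[q] + 3*m > x - 10
  WP_1: (a[2] + p == a[m + 1] - 7 ==> ((!(a[2] + 2*a[q] + 3*x == a[m + 1] - 7)) && 3*m > 3*a[3] + 2*a[q] - 10)) && ((!(a[2] + p == a[m + 1] - 7)) ==> a[q] + 3*m > x - 10)
So before the loop: (a[2] + p == a[m + 1] - 7 ==> ((!(a[2] + 2*a[q] + 3*x == a[m + 1] - 7)) && 3*m > 3*a[3] + 2*a[q] - 10)) && ((!(a[2] + p == a[m + 1] - 7)) ==> a[q] + 3*m > x - 10)
Before assert p - 6 != 0 && 3*p + 7 <= -5: p != 6 && 3*p <= -12 && (a[2] + p == a[m + 1] - 7 ==> ((!(a[2] + 2*a[q] + 3*x == a[m + 1] - 7)) && 3*m > 3*a[3] + 2*a[q] - 10)) && ((!(a[2] + p == a[m + 1] - 7)) ==> a[q] + 3*m > x - 10)
Before a[m] := q - 7: p != 6 && 3*p <= -12 && (store(a, m, q - 7)[2] + p == store(a, m, q - 7)[m + 1] - 7 ==> ((!(store(a, m, q - 7)[2] + 2*store(a, m, q - 7)[q] + 3*x == store(a, m, q - 7)[m + 1] - 7)) && 3*m > 3*store(a, m, q - 7)[3] + 2*store(a, m, q - 7)[q] - 10)) && ((!(store(a, m, q - 7)[2] + p == store(a, m, q - 7)[m + 1] - 7)) ==> store(a, m, q - 7)[q] + 3*m > x - 10)
Answer: WP = p != 6 && 3*p <= -12 && (store(a, m, q - 7)[2] + p == store(a, m, q - 7)[m + 1] - 7 ==> ((!(store(a, m, q - 7)[2] + 2*store(a, m, q - 7)[q] + 3*x == store(a, m, q - 7)[m + 1] - 7)) && 3*m > 3*store(a, m, q - 7)[3] + 2*store(a, m, q - 7)[q] - 10)) && ((!(store(a, m, q - 7)[2] + p == store(a, m, q - 7)[m + 1] - 7)) ==> store(a, m, q - 7)[q] + 3*m > x - 10)


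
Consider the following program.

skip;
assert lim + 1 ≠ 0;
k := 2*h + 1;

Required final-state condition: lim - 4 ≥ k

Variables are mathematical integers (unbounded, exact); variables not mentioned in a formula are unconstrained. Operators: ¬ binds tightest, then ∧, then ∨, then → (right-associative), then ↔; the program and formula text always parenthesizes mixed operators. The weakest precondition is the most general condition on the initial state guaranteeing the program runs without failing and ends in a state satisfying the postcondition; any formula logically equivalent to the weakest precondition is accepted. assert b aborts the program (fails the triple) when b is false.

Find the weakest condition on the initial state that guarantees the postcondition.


Working backward. After the program, the postcondition lim - 4 ≥ k must hold; in canonical form it is lim ≥ k + 4.
Before k := 2*h + 1: lim ≥ 2*h + 5
Before assert lim + 1 ≠ 0: lim ≠ -1 ∧ lim ≥ 2*h + 5
Before skip: lim ≠ -1 ∧ lim ≥ 2*h + 5
Answer: WP = lim ≠ -1 ∧ lim ≥ 2*h + 5


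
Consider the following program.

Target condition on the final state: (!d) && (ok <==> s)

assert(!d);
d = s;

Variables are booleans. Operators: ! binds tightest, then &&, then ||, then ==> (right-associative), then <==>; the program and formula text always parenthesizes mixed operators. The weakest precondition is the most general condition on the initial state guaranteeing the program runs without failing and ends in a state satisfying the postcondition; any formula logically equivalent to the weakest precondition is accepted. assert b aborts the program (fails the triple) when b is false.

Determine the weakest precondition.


Working backward. After the program, (!d) && (ok <==> s) must hold.
Before d := s: (!s) && (ok <==> s)
Before assert !d: (!d) && (!s) && (ok <==> s)
Answer: WP = (!d) && (!s) && (ok <==> s)


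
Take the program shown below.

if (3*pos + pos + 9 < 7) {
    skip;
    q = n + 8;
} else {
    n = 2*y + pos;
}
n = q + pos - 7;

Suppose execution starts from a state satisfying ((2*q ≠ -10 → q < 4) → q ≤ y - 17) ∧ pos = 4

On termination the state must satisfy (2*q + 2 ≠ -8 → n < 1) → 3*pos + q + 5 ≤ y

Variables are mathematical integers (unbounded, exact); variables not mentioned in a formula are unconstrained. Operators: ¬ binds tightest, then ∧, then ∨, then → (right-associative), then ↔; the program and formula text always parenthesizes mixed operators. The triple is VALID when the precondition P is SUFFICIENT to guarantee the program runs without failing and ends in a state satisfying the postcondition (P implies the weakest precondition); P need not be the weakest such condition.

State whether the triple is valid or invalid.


Working backward. After the program, the postcondition (2*q + 2 ≠ -8 → n < 1) → 3*pos + q + 5 ≤ y must hold; in canonical form it is (2*q ≠ -10 → n < 1) → 3*pos + q ≤ y - 5.
Before n := q + pos - 7: (2*q ≠ -10 → pos + q < 8) → 3*pos + q ≤ y - 5
Then branch requires (2*n ≠ -26 → n + pos < 0) → n + 3*pos ≤ y - 13; else branch requires (2*q ≠ -10 → pos + q < 8) → 3*pos + q ≤ y - 5.
Before the if: (4*pos < -2 → ((2*n ≠ -26 → n + pos < 0) → n + 3*pos ≤ y - 13)) ∧ ((¬(4*pos < -2)) → ((2*q ≠ -10 → pos + q < 8) → 3*pos + q ≤ y - 5))
The weakest precondition is (4*pos < -2 → ((2*n ≠ -26 → n + pos < 0) → n + 3*pos ≤ y - 13)) ∧ ((¬(4*pos < -2)) → ((2*q ≠ -10 → pos + q < 8) → 3*pos + q ≤ y - 5)).
Check whether ((2*q ≠ -10 → q < 4) → q ≤ y - 17) ∧ pos = 4 implies it.
Every state satisfying the precondition satisfies the weakest precondition: the implication holds.
Answer: valid


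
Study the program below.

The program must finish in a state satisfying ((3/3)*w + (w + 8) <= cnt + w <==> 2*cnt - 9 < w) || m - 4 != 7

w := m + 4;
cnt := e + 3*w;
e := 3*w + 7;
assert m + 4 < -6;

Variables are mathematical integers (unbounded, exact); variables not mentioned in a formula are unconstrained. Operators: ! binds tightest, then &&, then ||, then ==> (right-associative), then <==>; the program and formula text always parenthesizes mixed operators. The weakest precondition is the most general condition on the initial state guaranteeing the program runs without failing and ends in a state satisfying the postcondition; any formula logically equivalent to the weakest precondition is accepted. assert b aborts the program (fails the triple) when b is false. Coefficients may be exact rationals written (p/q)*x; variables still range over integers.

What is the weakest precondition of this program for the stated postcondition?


Working backward. After the program, the postcondition ((3/3)*w + (w + 8) <= cnt + w <==> 2*cnt - 9 < w) || m - 4 != 7 must hold; in canonical form it is (w <= cnt - 8 <==> 2*cnt < w + 9) || m != 11.
Before assert m + 4 < -6: m < -10 && ((w <= cnt - 8 <==> 2*cnt < w + 9) || m != 11)
Before e := 3*w + 7: m < -10 && ((w <= cnt - 8 <==> 2*cnt < w + 9) || m != 11)
Before cnt := e + 3*w: m < -10 && ((e + 2*w >= 8 <==> 2*e + 5*w < 9) || m != 11)
Before w := m + 4: m < -10 && ((e + 2*m >= 0 <==> 2*e + 5*m < -11) || m != 11)
Answer: WP = m < -10 && ((e + 2*m >= 0 <==> 2*e + 5*m < -11) || m != 11)


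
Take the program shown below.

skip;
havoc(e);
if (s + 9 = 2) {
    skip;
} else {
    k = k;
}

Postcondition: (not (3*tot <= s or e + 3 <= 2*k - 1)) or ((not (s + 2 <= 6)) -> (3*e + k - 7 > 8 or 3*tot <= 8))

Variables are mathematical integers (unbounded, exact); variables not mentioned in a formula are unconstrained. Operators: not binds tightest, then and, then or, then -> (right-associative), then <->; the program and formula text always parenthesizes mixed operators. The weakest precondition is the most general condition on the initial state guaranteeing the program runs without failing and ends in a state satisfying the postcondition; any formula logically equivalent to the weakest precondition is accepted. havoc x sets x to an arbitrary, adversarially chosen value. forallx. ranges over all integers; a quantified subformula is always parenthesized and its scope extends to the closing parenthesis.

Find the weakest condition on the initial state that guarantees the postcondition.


Working backward. After the program, the postcondition (not (3*tot <= s or e + 3 <= 2*k - 1)) or ((not (s + 2 <= 6)) -> (3*e + k - 7 > 8 or 3*tot <= 8)) must hold; in canonical form it is (not (3*tot <= s or e <= 2*k - 4)) or ((not (s <= 4)) -> (3*e + k > 15 or 3*tot <= 8)).
Then branch requires (not (3*tot <= s or e <= 2*k - 4)) or ((not (s <= 4)) -> (3*e + k > 15 or 3*tot <= 8)); else branch requires (not (3*tot <= s or e <= 2*k - 4)) or ((not (s <= 4)) -> (3*e + k > 15 or 3*tot <= 8)).
Before the if: (s = -7 -> ((not (3*tot <= s or e <= 2*k - 4)) or ((not (s <= 4)) -> (3*e + k > 15 or 3*tot <= 8)))) and ((not (s = -7)) -> ((not (3*tot <= s or e <= 2*k - 4)) or ((not (s <= 4)) -> (3*e + k > 15 or 3*tot <= 8))))
Before havoc e: forall e_1. ((s = -7 -> ((not (3*tot <= s or e_1 <= 2*k - 4)) or ((not (s <= 4)) -> (3*e_1 + k > 15 or 3*tot <= 8)))) and ((not (s = -7)) -> ((not (3*tot <= s or e_1 <= 2*k - 4)) or ((not (s <= 4)) -> (3*e_1 + k > 15 or 3*tot <= 8)))))
Before skip: forall e_1. ((s = -7 -> ((not (3*tot <= s or e_1 <= 2*k - 4)) or ((not (s <= 4)) -> (3*e_1 + k > 15 or 3*tot <= 8)))) and ((not (s = -7)) -> ((not (3*tot <= s or e_1 <= 2*k - 4)) or ((not (s <= 4)) -> (3*e_1 + k > 15 or 3*tot <= 8)))))
Answer: WP = forall e_1. ((s = -7 -> ((not (3*tot <= s or e_1 <= 2*k - 4)) or ((not (s <= 4)) -> (3*e_1 + k > 15 or 3*tot <= 8)))) and ((not (s = -7)) -> ((not (3*tot <= s or e_1 <= 2*k - 4)) or ((not (s <= 4)) -> (3*e_1 + k > 15 or 3*tot <= 8)))))


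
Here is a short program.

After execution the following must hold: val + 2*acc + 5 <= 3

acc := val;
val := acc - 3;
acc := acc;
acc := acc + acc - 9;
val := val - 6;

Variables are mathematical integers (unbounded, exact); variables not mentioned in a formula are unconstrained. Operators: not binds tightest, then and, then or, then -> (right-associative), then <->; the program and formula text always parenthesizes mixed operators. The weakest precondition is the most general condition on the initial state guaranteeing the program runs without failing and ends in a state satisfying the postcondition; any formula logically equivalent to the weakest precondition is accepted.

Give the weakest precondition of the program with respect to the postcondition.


Working backward. After the program, the postcondition val + 2*acc + 5 <= 3 must hold; in canonical form it is 2*acc + val <= -2.
Before val := val - 6: 2*acc + val <= 4
Before acc := acc + acc - 9: 4*acc + val <= 22
Before acc := acc: 4*acc + val <= 22
Before val := acc - 3: 5*acc <= 25
Before acc := val: 5*val <= 25
Answer: WP = 5*val <= 25


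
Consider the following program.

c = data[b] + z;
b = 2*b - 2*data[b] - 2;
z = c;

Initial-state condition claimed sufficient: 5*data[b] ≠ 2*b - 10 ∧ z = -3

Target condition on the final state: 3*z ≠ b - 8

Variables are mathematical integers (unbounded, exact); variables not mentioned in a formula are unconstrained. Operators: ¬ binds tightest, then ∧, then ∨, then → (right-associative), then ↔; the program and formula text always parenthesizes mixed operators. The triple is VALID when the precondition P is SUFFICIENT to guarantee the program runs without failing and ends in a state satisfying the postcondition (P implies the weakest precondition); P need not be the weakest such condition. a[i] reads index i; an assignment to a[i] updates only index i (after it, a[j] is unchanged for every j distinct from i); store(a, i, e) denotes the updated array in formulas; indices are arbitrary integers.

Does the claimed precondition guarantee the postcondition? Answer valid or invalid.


Working backward. After the program, 3*z ≠ b - 8 must hold.
Before z := c: 3*c ≠ b - 8
Before b := 2*b - 2*data[b] - 2: 2*data[b] + 3*c ≠ 2*b - 10
Before c := data[b] + z: 5*data[b] + 3*z ≠ 2*b - 10
The weakest precondition is 5*data[b] + 3*z ≠ 2*b - 10.
Check whether 5*data[b] ≠ 2*b - 10 ∧ z = -3 implies it.
Countermodel: at the initial state b = 3, data = {[3] = 1, elsewhere 1}, z = -3, the precondition holds but the weakest precondition fails.
Answer: invalid


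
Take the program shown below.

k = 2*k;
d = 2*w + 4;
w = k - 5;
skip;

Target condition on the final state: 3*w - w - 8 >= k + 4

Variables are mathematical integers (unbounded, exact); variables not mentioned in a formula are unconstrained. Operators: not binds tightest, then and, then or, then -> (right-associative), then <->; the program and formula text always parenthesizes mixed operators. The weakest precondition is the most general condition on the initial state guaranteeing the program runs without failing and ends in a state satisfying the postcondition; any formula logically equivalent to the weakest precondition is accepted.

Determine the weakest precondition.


Working backward. After the program, the postcondition 3*w - w - 8 >= k + 4 must hold; in canonical form it is 2*w >= k + 12.
Before skip: 2*w >= k + 12
Before w := k - 5: k >= 22
Before d := 2*w + 4: k >= 22
Before k := 2*k: 2*k >= 22
Answer: WP = 2*k >= 22


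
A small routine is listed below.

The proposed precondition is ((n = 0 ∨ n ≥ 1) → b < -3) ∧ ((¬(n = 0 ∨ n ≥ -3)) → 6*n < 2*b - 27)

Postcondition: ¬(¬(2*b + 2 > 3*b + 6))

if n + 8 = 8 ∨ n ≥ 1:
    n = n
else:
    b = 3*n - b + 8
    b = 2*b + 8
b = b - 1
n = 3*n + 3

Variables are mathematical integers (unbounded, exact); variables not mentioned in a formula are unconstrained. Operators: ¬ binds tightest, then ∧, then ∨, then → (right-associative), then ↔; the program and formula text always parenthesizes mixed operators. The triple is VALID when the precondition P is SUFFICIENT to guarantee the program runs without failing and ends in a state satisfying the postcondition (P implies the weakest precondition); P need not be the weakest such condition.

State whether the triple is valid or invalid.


Working backward. After the program, the postcondition ¬(¬(2*b + 2 > 3*b + 6)) must hold; in canonical form it is b < -4.
Before n := 3*n + 3: b < -4
Before b := b - 1: b < -3
Then branch requires b < -3; else branch requires 6*n < 2*b - 27.
Before the if: ((n = 0 ∨ n ≥ 1) → b < -3) ∧ ((¬(n = 0 ∨ n ≥ 1)) → 6*n < 2*b - 27)
The weakest precondition is ((n = 0 ∨ n ≥ 1) → b < -3) ∧ ((¬(n = 0 ∨ n ≥ 1)) → 6*n < 2*b - 27).
Check whether ((n = 0 ∨ n ≥ 1) → b < -3) ∧ ((¬(n = 0 ∨ n ≥ -3)) → 6*n < 2*b - 27) implies it.
Countermodel: at the initial state b = 0, n = -1, the precondition holds but the weakest precondition fails.
Answer: invalid


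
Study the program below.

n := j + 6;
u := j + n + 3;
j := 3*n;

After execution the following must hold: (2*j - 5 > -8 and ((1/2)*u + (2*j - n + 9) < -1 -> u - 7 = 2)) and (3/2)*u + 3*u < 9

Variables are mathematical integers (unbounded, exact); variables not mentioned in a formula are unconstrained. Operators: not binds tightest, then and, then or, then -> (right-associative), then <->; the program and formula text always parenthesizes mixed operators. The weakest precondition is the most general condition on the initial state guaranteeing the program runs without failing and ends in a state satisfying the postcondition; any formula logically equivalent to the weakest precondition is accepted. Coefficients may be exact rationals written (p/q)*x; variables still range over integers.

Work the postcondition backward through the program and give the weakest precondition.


Working backward. After the program, the postcondition (2*j - 5 > -8 and ((1/2)*u + (2*j - n + 9) < -1 -> u - 7 = 2)) and (3/2)*u + 3*u < 9 must hold; in canonical form it is 2*j > -3 and (2*j + (1/2)*u < n - 10 -> u = 9) and (9/2)*u < 9.
Before j := 3*n: 6*n > -3 and (5*n + (1/2)*u < -10 -> u = 9) and (9/2)*u < 9
Before u := j + n + 3: 6*n > -3 and ((1/2)*j + (11/2)*n < -23/2 -> j + n = 6) and (9/2)*j + (9/2)*n < -9/2
Before n := j + 6: 6*j > -39 and (6*j < -89/2 -> 2*j = 0) and 9*j < -63/2
Answer: WP = 6*j > -39 and (6*j < -89/2 -> 2*j = 0) and 9*j < -63/2


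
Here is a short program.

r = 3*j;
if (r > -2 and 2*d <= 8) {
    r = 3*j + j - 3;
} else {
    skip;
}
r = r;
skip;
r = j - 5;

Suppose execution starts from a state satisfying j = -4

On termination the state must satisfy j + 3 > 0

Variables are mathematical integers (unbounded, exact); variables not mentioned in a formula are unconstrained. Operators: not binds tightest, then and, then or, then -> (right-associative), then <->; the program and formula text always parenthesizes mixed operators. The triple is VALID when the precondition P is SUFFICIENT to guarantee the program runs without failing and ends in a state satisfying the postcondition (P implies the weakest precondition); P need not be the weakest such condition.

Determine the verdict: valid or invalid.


Working backward. After the program, the postcondition j + 3 > 0 must hold; in canonical form it is j > -3.
Before r := j - 5: j > -3
Before skip: j > -3
Before r := r: j > -3
Then branch requires j > -3; else branch requires j > -3.
Before the if: ((r > -2 and 2*d <= 8) -> j > -3) and ((not (r > -2 and 2*d <= 8)) -> j > -3)
Before r := 3*j: ((3*j > -2 and 2*d <= 8) -> j > -3) and ((not (3*j > -2 and 2*d <= 8)) -> j > -3)
The weakest precondition is ((3*j > -2 and 2*d <= 8) -> j > -3) and ((not (3*j > -2 and 2*d <= 8)) -> j > -3).
Check whether j = -4 implies it.
Countermodel: at the initial state d = 0, j = -4, the precondition holds but the weakest precondition fails.
Answer: invalid


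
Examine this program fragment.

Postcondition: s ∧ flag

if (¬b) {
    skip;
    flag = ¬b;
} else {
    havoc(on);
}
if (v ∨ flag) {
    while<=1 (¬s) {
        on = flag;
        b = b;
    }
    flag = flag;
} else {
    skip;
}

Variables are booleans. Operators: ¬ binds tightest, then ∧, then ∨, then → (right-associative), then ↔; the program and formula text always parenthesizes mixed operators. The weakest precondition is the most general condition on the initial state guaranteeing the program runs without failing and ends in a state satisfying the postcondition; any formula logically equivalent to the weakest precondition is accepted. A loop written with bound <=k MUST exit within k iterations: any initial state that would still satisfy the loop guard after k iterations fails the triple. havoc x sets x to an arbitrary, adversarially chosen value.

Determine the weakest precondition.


Working backward. After the program, s ∧ flag must hold.
Then branch requires ((¬s) → (s ∧ flag)) ∧ (s → (s ∧ flag)); else branch requires s ∧ flag.
Before the if: ((v ∨ flag) → (((¬s) → (s ∧ flag)) ∧ (s → (s ∧ flag)))) ∧ ((¬(v ∨ flag)) → (s ∧ flag))
Then branch requires ((v ∨ (¬b)) → (((¬s) → (s ∧ (¬b))) ∧ (s → (s ∧ (¬b))))) ∧ ((¬(v ∨ (¬b))) → (s ∧ (¬b))); else branch requires ((v ∨ flag) → (((¬s) → (s ∧ flag)) ∧ (s → (s ∧ flag)))) ∧ ((¬(v ∨ flag)) → (s ∧ flag)).
Before the if: ((¬b) → (((v ∨ (¬b)) → (((¬s) → (s ∧ (¬b))) ∧ (s → (s ∧ (¬b))))) ∧ ((¬(v ∨ (¬b))) → (s ∧ (¬b))))) ∧ (b → (((v ∨ flag) → (((¬s) → (s ∧ flag)) ∧ (s → (s ∧ flag)))) ∧ ((¬(v ∨ flag)) → (s ∧ flag))))
Answer: WP = ((¬b) → (((v ∨ (¬b)) → (((¬s) → (s ∧ (¬b))) ∧ (s → (s ∧ (¬b))))) ∧ ((¬(v ∨ (¬b))) → (s ∧ (¬b))))) ∧ (b → (((v ∨ flag) → (((¬s) → (s ∧ flag)) ∧ (s → (s ∧ flag)))) ∧ ((¬(v ∨ flag)) → (s ∧ flag))))


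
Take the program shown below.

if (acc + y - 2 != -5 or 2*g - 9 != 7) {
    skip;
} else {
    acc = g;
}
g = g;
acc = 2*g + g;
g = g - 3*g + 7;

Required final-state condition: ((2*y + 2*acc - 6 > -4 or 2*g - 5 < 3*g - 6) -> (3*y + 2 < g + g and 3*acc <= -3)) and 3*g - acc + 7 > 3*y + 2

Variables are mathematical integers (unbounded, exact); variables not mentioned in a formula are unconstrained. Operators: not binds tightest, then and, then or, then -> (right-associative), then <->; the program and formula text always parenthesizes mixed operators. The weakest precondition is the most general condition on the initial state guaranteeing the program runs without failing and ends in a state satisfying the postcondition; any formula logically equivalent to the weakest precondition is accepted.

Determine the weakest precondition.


Working backward. After the program, the postcondition ((2*y + 2*acc - 6 > -4 or 2*g - 5 < 3*g - 6) -> (3*y + 2 < g + g and 3*acc <= -3)) and 3*g - acc + 7 > 3*y + 2 must hold; in canonical form it is ((2*acc + 2*y > 2 or g > 1) -> (3*y < 2*g - 2 and 3*acc <= -3)) and 3*g > acc + 3*y - 5.
Before g := g - 3*g + 7: ((2*acc + 2*y > 2 or 2*g < 6) -> (4*g + 3*y < 12 and 3*acc <= -3)) and acc + 6*g + 3*y < 26
Before acc := 2*g + g: ((6*g + 2*y > 2 or 2*g < 6) -> (4*g + 3*y < 12 and 9*g <= -3)) and 9*g + 3*y < 26
Before g := g: ((6*g + 2*y > 2 or 2*g < 6) -> (4*g + 3*y < 12 and 9*g <= -3)) and 9*g + 3*y < 26
Then branch requires ((6*g + 2*y > 2 or 2*g < 6) -> (4*g + 3*y < 12 and 9*g <= -3)) and 9*g + 3*y < 26; else branch requires ((6*g + 2*y > 2 or 2*g < 6) -> (4*g + 3*y < 12 and 9*g <= -3)) and 9*g + 3*y < 26.
Before the if: ((acc + y != -3 or 2*g != 16) -> (((6*g + 2*y > 2 or 2*g < 6) -> (4*g + 3*y < 12 and 9*g <= -3)) and 9*g + 3*y < 26)) and ((not (acc + y != -3 or 2*g != 16)) -> (((6*g + 2*y > 2 or 2*g < 6) -> (4*g + 3*y < 12 and 9*g <= -3)) and 9*g + 3*y < 26))
Answer: WP = ((acc + y != -3 or 2*g != 16) -> (((6*g + 2*y > 2 or 2*g < 6) -> (4*g + 3*y < 12 and 9*g <= -3)) and 9*g + 3*y < 26)) and ((not (acc + y != -3 or 2*g != 16)) -> (((6*g + 2*y > 2 or 2*g < 6) -> (4*g + 3*y < 12 and 9*g <= -3)) and 9*g + 3*y < 26))


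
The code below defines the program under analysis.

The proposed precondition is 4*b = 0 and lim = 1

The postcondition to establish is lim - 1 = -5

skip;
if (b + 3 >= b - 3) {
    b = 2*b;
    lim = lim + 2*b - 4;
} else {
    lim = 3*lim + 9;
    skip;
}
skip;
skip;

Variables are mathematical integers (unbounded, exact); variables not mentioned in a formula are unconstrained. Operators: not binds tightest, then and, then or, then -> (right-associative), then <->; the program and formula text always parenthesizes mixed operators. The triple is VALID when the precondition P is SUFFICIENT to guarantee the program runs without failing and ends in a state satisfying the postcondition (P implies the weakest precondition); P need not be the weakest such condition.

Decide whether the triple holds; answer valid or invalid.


Working backward. After the program, the postcondition lim - 1 = -5 must hold; in canonical form it is lim = -4.
Before skip: lim = -4
Before skip: lim = -4
Then branch requires 4*b + lim = 0; else branch requires 3*lim = -13.
Before the if: 4*b + lim = 0
Before skip: 4*b + lim = 0
The weakest precondition is 4*b + lim = 0.
Check whether 4*b = 0 and lim = 1 implies it.
Countermodel: at the initial state b = 0, lim = 1, the precondition holds but the weakest precondition fails.
Answer: invalid


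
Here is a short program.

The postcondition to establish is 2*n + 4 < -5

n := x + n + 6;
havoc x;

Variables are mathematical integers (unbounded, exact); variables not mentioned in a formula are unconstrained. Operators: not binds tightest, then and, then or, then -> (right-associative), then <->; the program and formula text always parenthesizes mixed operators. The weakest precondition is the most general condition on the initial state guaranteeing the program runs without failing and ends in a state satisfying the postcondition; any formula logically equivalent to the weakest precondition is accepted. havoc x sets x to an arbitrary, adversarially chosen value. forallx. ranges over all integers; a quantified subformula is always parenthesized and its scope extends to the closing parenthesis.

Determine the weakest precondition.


Working backward. After the program, the postcondition 2*n + 4 < -5 must hold; in canonical form it is 2*n < -9.
Before havoc x: 2*n < -9
Before n := x + n + 6: 2*n + 2*x < -21
Answer: WP = 2*n + 2*x < -21


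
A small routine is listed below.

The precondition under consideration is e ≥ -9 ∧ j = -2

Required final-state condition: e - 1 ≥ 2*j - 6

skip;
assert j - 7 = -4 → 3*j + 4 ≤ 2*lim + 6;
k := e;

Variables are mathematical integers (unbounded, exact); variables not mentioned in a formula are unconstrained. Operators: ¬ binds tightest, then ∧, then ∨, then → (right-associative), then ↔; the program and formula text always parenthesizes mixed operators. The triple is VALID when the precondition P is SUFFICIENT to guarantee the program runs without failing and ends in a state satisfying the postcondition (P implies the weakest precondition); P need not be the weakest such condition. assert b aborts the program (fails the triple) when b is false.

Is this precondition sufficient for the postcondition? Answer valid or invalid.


Working backward. After the program, the postcondition e - 1 ≥ 2*j - 6 must hold; in canonical form it is e ≥ 2*j - 5.
Before k := e: e ≥ 2*j - 5
Before assert j - 7 = -4 → 3*j + 4 ≤ 2*lim + 6: (j = 3 → 3*j ≤ 2*lim + 2) ∧ e ≥ 2*j - 5
Before skip: (j = 3 → 3*j ≤ 2*lim + 2) ∧ e ≥ 2*j - 5
The weakest precondition is (j = 3 → 3*j ≤ 2*lim + 2) ∧ e ≥ 2*j - 5.
Check whether e ≥ -9 ∧ j = -2 implies it.
Every state satisfying the precondition satisfies the weakest precondition: the implication holds.
Answer: valid
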